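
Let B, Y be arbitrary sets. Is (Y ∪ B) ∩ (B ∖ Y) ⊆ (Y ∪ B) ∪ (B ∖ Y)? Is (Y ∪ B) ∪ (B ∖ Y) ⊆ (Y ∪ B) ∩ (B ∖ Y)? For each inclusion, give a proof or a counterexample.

(⟸) This inclusion fails. Take B = ∅, Y = {1}; then 1 ∈ (Y ∪ B) ∪ (B ∖ Y) but 1 ∉ (Y ∪ B) ∩ (B ∖ Y).

(⟹) Let x ∈ (Y ∪ B) ∩ (B ∖ Y). Then x ∈ B and x ∉ Y, from which x ∈ (Y ∪ B) ∪ (B ∖ Y).

Only the forward inclusion holds.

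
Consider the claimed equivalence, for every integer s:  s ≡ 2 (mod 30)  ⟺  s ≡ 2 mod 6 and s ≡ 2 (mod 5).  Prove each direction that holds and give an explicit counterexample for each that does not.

(⇒) Suppose s ≡ 2 (mod 30); write s = 30j + 2. Since 6 ∣ 30, reducing mod 6 gives s ≡ 2 (mod 6); since 5 ∣ 30, reducing mod 5 gives s ≡ 2 (mod 5).

(⇐) Conversely, if s ≡ 2 (mod 6) and s ≡ 2 (mod 5), then by the Chinese remainder theorem s ≡ 2 (mod 30). This is exactly s ≡ 2 (mod 30).

Both directions hold.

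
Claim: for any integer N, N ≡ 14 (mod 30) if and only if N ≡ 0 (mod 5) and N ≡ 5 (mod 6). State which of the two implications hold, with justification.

Both directions fail.

(⟹) This fails: N = 14 gives 14 ≡ 14 (mod 30) but 14 ≡ 4 (mod 5), so the conjunction on the right does not hold.

(⟸) This fails: N = 5 satisfies both congruences on the right (5 ≡ 0 mod 5 and 5 ≡ 5 mod 6) yet 5 ≡ 5 (mod 30), not 14.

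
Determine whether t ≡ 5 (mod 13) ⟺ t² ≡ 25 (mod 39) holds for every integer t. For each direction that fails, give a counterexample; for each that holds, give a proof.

Both directions fail.

Forward direction. This fails: take t = 18. Then 18 ≡ 5 (mod 13), but 18² = 324 ≡ 12 (mod 39), not 25.

Converse. This fails: take t = 8. Then 8² = 64 ≡ 25 (mod 39), yet 8 ≡ 8 (mod 13), not 5.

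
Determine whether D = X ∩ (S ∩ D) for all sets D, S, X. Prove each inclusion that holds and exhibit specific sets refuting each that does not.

(⊇) Let x ∈ X ∩ (S ∩ D). Then x ∈ D ∩ S ∩ X, from which x ∈ D.

(⊆) This inclusion fails. Take D = {1}, S = ∅, X = ∅; then 1 ∈ D but 1 ∉ X ∩ (S ∩ D).

(⊆) fails; (⊇) holds.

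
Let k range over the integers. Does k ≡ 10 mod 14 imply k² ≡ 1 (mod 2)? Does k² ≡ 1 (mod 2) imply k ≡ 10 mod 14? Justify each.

(⇒) fails and (⇐) fails.

Forward direction. This fails: take k = 10. Then 10 ≡ 10 (mod 14), but 10² = 100 ≡ 0 (mod 2), not 1.

Converse. This fails: take k = 1. Then 1² = 1 ≡ 1 (mod 2), yet 1 ≡ 1 (mod 14), not 10.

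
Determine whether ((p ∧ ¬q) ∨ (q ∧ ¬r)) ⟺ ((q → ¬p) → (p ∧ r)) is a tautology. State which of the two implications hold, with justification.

Neither implication holds.

Forward direction. This fails. Under q = T, r = F, p = F, the left side is true but the right side is false.

Converse. This fails. Under q = T, r = T, p = T, the left side is false but the right side is true.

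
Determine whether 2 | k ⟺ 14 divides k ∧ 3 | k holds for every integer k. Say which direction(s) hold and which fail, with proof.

[⇒] This fails: take k = 2. Certainly 2 ∣ 2, but 14 ∤ 2.

[⇐] Suppose 14 ∣ k and 3 ∣ k. Any common multiple of 14 and 3 is a multiple of their lcm; here gcd(14, 3) = 1, so lcm(14, 3) = 14·3 = 42, so 42 ∣ k. Since 2 ∣ 42, it follows that 2 ∣ k.

Only the converse holds.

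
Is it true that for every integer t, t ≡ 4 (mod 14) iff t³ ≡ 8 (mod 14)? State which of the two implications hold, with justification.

Only the forward implication holds.

Converse. This fails: take t = 2. Then 2³ = 8 ≡ 8 (mod 14), yet 2 ≡ 2 (mod 14), not 4.

Forward direction. Suppose t ≡ 4 (mod 14). Write t = 14j + 4. Then (14j + 4)³ = 2744j³ + 2352j² + 672j + 64 = 14(196j³ + 168j² + 48j + 4) + 8, so t³ ≡ 8 (mod 14).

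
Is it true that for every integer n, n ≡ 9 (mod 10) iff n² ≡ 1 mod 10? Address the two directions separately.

The forward direction holds; the converse fails.

(→) Suppose n ≡ 9 (mod 10). Write n = 10j + 9. Then (10j + 9)² = 100j² + 180j + 81 = 10(10j² + 18j + 8) + 1, so n² ≡ 1 (mod 10).

(←) This fails: take n = 1. Then 1² = 1 ≡ 1 (mod 10), yet 1 ≡ 1 (mod 10), not 9.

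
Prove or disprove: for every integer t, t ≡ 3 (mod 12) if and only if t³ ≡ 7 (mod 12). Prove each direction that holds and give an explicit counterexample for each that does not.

(⟹) This fails: take t = 3. Then 3 ≡ 3 (mod 12), but 3³ = 27 ≡ 3 (mod 12), not 7.

(⟸) This fails: take t = 7. Then 7³ = 343 ≡ 7 (mod 12), yet 7 ≡ 7 (mod 12), not 3.

Neither direction holds.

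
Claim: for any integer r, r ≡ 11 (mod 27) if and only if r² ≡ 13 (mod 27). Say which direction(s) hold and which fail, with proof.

(⇐) This fails: take r = 16. Then 16² = 256 ≡ 13 (mod 27), yet 16 ≡ 16 (mod 27), not 11.

(⇒) Suppose r ≡ 11 (mod 27). Write r = 27j + 11. Then (27j + 11)² = 729j² + 594j + 121 = 27(27j² + 22j + 4) + 13, so r² ≡ 13 (mod 27).

The forward direction holds; the converse fails.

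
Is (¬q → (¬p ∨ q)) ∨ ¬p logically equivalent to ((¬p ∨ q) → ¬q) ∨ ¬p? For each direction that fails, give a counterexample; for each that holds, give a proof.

Both directions fail.

Forward direction. This fails. Under p = T, q = T, the left side is true but the right side is false.

Converse. This fails. Under p = T, q = F, the left side is false but the right side is true.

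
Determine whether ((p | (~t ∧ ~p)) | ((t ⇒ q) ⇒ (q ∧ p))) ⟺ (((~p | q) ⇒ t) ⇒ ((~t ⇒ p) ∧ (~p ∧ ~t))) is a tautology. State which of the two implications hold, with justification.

Only the converse holds.

[⇒] This fails. Under p = T, t = F, q = F, the left side is true but the right side is false.

[⇐] Assume the antecedent. If p is true, the consequent reduces to true regardless of the other variables. If p is false, the antecedent forces (p = F, t = F, q = F) or (p = F, t = F, q = T), and the consequent holds there. Either way the consequent holds.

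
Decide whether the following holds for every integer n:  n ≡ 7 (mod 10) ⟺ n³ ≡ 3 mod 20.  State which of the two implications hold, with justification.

The forward direction fails; the converse holds.

Forward direction. This fails: take n = 17. Then 17 ≡ 7 (mod 10), but 17³ = 4913 ≡ 13 (mod 20), not 3.

Converse. The residues r modulo 20 with r³ ≡ 3 (mod 20) are exactly {7}, and each is ≡ 7 (mod 10).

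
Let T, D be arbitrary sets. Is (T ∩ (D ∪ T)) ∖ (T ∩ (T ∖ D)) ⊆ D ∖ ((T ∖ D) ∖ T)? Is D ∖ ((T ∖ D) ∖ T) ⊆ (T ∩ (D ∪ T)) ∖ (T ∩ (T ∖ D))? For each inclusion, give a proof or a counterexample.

The sets are not equal: only the forward inclusion holds.

(⊆) Let x ∈ (T ∩ (D ∪ T)) ∖ (T ∩ (T ∖ D)). Then x ∈ T ∩ D, from which x ∈ D ∖ ((T ∖ D) ∖ T).

(⊇) This inclusion fails. Take T = ∅, D = {1}; then 1 ∈ D ∖ ((T ∖ D) ∖ T) but 1 ∉ (T ∩ (D ∪ T)) ∖ (T ∩ (T ∖ D)).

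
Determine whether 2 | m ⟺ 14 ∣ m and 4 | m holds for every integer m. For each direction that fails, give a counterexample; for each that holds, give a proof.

Not equivalent: only (⇐) holds.

(⟸) Suppose 14 ∣ m and 4 ∣ m. Any common multiple of 14 and 4 is a multiple of their lcm; here lcm(14, 4) = 14·4/gcd(14, 4) = 56/2 = 28, so 28 ∣ m. Since 2 ∣ 28, it follows that 2 ∣ m.

(⟹) This fails: take m = 2. Certainly 2 ∣ 2, but 14 ∤ 2.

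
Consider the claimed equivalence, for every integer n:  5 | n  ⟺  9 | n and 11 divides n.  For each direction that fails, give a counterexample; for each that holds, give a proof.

(→) This fails: take n = 5. Certainly 5 ∣ 5, but 9 ∤ 5.

(←) This fails: take n = 99. Both 9 ∣ 99 and 11 ∣ 99, yet 99 is not a multiple of 5 (since 99 = 19·5 + 4), so 5 ∤ 99.

Both directions fail.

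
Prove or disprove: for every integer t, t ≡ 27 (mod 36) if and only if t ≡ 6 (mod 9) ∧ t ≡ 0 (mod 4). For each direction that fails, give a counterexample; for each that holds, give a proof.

Both directions fail.

Forward direction. This fails: t = 27 gives 27 ≡ 27 (mod 36) but 27 ≡ 0 (mod 9), so the conjunction on the right does not hold.

Converse. This fails: t = 24 satisfies both congruences on the right (24 ≡ 6 mod 9 and 24 ≡ 0 mod 4) yet 24 ≡ 24 (mod 36), not 27.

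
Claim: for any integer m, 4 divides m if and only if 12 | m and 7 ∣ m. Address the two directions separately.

(→) This fails: take m = 4. Certainly 4 ∣ 4, but 12 ∤ 4.

(←) Suppose 12 ∣ m and 7 ∣ m. Any common multiple of 12 and 7 is a multiple of their lcm; here gcd(12, 7) = 1, so lcm(12, 7) = 12·7 = 84, so 84 ∣ m. Since 4 ∣ 84, it follows that 4 ∣ m.

Only the converse holds.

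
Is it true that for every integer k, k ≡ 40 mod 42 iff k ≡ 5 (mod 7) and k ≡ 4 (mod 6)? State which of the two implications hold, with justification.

(⇒) Suppose k ≡ 40 (mod 42); write k = 42j + 40. Since 7 ∣ 42, reducing mod 7 gives k ≡ 40 ≡ 5 (mod 7); since 6 ∣ 42, reducing mod 6 gives k ≡ 40 ≡ 4 (mod 6).

(⇐) Conversely, if k ≡ 5 (mod 7) and k ≡ 4 (mod 6), then by the Chinese remainder theorem k ≡ 40 (mod 42). This is exactly k ≡ 40 (mod 42).

Both directions hold; the statement is true.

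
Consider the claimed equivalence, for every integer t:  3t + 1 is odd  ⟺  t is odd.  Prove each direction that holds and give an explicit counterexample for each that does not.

(⇒) fails and (⇐) fails.

(⟹) This fails: t = 4 gives 3t + 1 = 13, which is odd, but 4 is even, not odd.

(⟸) This also fails: t = 5 is odd, but 3t + 1 = 16 is even, not odd.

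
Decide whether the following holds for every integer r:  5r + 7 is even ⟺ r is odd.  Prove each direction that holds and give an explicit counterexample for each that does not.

(⟸) Suppose r is odd; write r = 2j + 1. Then 5r + 7 = 5·(2j + 1) + 7 = 2·5j + 12, which is even.

(⟹) Suppose 5r + 7 is even. Since 5 is odd, 5r and r have the same parity, so 5r + 7 ≡ r + 7 (mod 2). As 7 is odd, 5r + 7 is even exactly when r is odd. Thus r is odd.

Both directions hold.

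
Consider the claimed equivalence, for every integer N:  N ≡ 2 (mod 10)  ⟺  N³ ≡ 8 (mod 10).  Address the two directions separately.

Forward direction. Suppose N ≡ 2 (mod 10). Write N = 10j + 2. Then (10j + 2)³ = 1000j³ + 600j² + 120j + 8 = 10(100j³ + 60j² + 12j) + 8, so N³ ≡ 8 (mod 10).

Converse. Suppose N³ ≡ 8 (mod 10). The only residue r in {0, …, 9} with r³ ≡ 8 (mod 10) is r = 2, so N ≡ 2 (mod 10).

Both directions hold.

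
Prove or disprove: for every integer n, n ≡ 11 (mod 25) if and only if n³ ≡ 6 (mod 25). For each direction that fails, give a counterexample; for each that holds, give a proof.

Equivalent; both directions hold.

(⟹) Suppose n ≡ 11 (mod 25). Write n = 25j + 11. Then (25j + 11)³ = 15625j³ + 20625j² + 9075j + 1331 = 25(625j³ + 825j² + 363j + 53) + 6, so n³ ≡ 6 (mod 25).

(⟸) Conversely, suppose n³ ≡ 6 (mod 25). The only residue r in {0, …, 24} with r³ ≡ 6 (mod 25) is r = 11, so n ≡ 11 (mod 25).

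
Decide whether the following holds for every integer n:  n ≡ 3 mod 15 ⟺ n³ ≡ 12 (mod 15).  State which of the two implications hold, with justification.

Both directions hold.

(←) Suppose n³ ≡ 12 (mod 15). The only residue r in {0, …, 14} with r³ ≡ 12 (mod 15) is r = 3, so n ≡ 3 (mod 15).

(→) Suppose n ≡ 3 mod 15. Write n = 15j + 3. Then (15j + 3)³ = 3375j³ + 2025j² + 405j + 27 = 15(225j³ + 135j² + 27j + 1) + 12, so n³ ≡ 12 (mod 15).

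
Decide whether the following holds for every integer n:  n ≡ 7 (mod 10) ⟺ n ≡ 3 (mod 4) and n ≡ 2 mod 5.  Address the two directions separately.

(⇒) fails; (⇐) holds.

(→) This fails: n = 17 gives 17 ≡ 7 (mod 10) but 17 ≡ 1 (mod 4), so the conjunction on the right does not hold.

(←) Conversely, if n ≡ 3 (mod 4) and n ≡ 2 (mod 5), then by the Chinese remainder theorem n ≡ 7 (mod 20). Since 7 ≡ 7 (mod 10) and 10 ∣ 20, we get n ≡ 7 (mod 10).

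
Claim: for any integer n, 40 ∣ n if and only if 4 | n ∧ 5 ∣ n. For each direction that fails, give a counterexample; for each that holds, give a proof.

(→) If 40 ∣ n, write n = 40q. Since 40 = 10·4, n = 4·(10q), so 4 ∣ n; and since 40 = 8·5, n = 5·(8q), so 5 ∣ n.

(←) This fails: take n = 20. Both 4 ∣ 20 and 5 ∣ 20, yet 20 is not a multiple of 40 (since 20 = 0·40 + 20), so 40 ∤ 20.

The forward direction holds; the converse fails.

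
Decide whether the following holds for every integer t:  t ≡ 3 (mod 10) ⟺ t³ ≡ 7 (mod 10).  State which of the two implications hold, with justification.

[⇒] Suppose t ≡ 3 (mod 10). Write t = 10j + 3. Then (10j + 3)³ = 1000j³ + 900j² + 270j + 27 = 10(100j³ + 90j² + 27j + 2) + 7, so t³ ≡ 7 (mod 10).

[⇐] For the converse, argue contrapositively. If t ≢ 3 (mod 10), then t is congruent to one of 0, 1, 2, 4, 5, 6, 7, 8, 9 modulo 10, and these give t³ ≡ 0, 1, 8, 4, 5, 6, 3, 2, 9 respectively — never 7.

The biconditional holds.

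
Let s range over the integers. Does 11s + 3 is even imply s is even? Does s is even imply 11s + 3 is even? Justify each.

Neither implication holds.

(⇒) This fails: s = 1 gives 11s + 3 = 14, which is even, but 1 is odd, not even.

(⇐) This also fails: s = 4 is even, but 11s + 3 = 47 is odd, not even.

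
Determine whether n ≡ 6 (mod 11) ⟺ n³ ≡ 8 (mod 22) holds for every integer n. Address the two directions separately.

Neither implication holds.

(⇒) This fails: take n = 6. Then 6 ≡ 6 (mod 11), but 6³ = 216 ≡ 18 (mod 22), not 8.

(⇐) This fails: take n = 2. Then 2³ = 8 ≡ 8 (mod 22), yet 2 ≡ 2 (mod 11), not 6.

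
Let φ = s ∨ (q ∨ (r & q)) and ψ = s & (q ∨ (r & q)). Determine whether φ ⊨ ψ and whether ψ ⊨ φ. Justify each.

(⇒) fails; (⇐) holds.

(⇐) Assume the antecedent. If q is true, s ∨ (q ∨ (r & q)) reduces to true regardless of the other variables. If q is false, the antecedent cannot hold. Either way s ∨ (q ∨ (r & q)) holds.

(⇒) This fails. Under q = T, r = F, s = F, the left side is true but the right side is false.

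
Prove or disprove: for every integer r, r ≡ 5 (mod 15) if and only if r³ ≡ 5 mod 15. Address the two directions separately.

Both directions hold.

(→) Suppose r ≡ 5 (mod 15). Write r = 15j + 5. Then (15j + 5)³ = 3375j³ + 3375j² + 1125j + 125 = 15(225j³ + 225j² + 75j + 8) + 5, so r³ ≡ 5 (mod 15).

(←) Conversely, suppose r³ ≡ 5 (mod 15). The only residue r in {0, …, 14} with r³ ≡ 5 (mod 15) is r = 5, so r ≡ 5 (mod 15).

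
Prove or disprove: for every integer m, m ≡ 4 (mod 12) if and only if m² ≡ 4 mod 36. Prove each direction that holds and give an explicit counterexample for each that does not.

Neither implication holds.

[⇒] This fails: take m = 4. Then 4 ≡ 4 (mod 12), but 4² = 16 ≡ 16 (mod 36), not 4.

[⇐] This fails: take m = 2. Then 2² = 4 ≡ 4 (mod 36), yet 2 ≡ 2 (mod 12), not 4.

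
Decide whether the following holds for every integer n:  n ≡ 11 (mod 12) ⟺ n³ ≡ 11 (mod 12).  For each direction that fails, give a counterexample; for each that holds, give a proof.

[⇐] Suppose n³ ≡ 11 (mod 12). The only residue r in {0, …, 11} with r³ ≡ 11 (mod 12) is r = 11, so n ≡ 11 (mod 12).

[⇒] Suppose n ≡ 11 (mod 12). Write n = 12j + 11. Then (12j + 11)³ = 1728j³ + 4752j² + 4356j + 1331 = 12(144j³ + 396j² + 363j + 110) + 11, so n³ ≡ 11 (mod 12).

Both implications hold.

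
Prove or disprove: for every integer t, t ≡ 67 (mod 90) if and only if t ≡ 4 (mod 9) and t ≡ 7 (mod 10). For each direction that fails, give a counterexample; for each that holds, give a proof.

[⇐] If t ≡ 4 (mod 9) and t ≡ 7 (mod 10), then by the Chinese remainder theorem t ≡ 67 (mod 90). This is exactly t ≡ 67 (mod 90).

[⇒] Suppose t ≡ 67 (mod 90); write t = 90j + 67. Since 9 ∣ 90, reducing mod 9 gives t ≡ 67 ≡ 4 (mod 9); since 10 ∣ 90, reducing mod 10 gives t ≡ 67 ≡ 7 (mod 10).

The biconditional holds.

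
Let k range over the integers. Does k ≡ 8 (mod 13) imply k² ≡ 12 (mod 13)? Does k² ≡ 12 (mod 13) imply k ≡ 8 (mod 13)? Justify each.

[⇒] Suppose k ≡ 8 (mod 13). Write k = 13j + 8. Then (13j + 8)² = 169j² + 208j + 64 = 13(13j² + 16j + 4) + 12, so k² ≡ 12 (mod 13).

[⇐] This fails: take k = 5. Then 5² = 25 ≡ 12 (mod 13), yet 5 ≡ 5 (mod 13), not 8.

Not equivalent: only (⇒) holds.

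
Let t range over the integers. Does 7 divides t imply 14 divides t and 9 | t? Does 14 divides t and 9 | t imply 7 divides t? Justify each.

(→) This fails: take t = 7. Certainly 7 ∣ 7, but 14 ∤ 7.

(←) Suppose 14 ∣ t and 9 ∣ t. Any common multiple of 14 and 9 is a multiple of their lcm; here gcd(14, 9) = 1, so lcm(14, 9) = 14·9 = 126, so 126 ∣ t. Since 7 ∣ 126, it follows that 7 ∣ t.

(⇒) fails; (⇐) holds.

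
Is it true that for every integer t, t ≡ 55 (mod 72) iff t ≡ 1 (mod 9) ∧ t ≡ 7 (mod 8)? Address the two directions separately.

Equivalent; both directions hold.

[⇒] Suppose t ≡ 55 (mod 72); write t = 72j + 55. Since 9 ∣ 72, reducing mod 9 gives t ≡ 55 ≡ 1 (mod 9); since 8 ∣ 72, reducing mod 8 gives t ≡ 55 ≡ 7 (mod 8).

[⇐] Conversely, if t ≡ 1 (mod 9) and t ≡ 7 (mod 8), then by the Chinese remainder theorem t ≡ 55 (mod 72). This is exactly t ≡ 55 (mod 72).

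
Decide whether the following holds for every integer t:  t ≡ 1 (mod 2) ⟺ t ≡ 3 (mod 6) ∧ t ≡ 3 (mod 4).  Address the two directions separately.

Only the converse holds.

(→) This fails: t = 1 gives 1 ≡ 1 (mod 2) but 1 ≡ 1 (mod 6), so the conjunction on the right does not hold.

(←) Conversely, if t ≡ 3 (mod 6) and t ≡ 3 (mod 4), then by the Chinese remainder theorem t ≡ 3 (mod 12). Since 3 ≡ 1 (mod 2) and 2 ∣ 12, we get t ≡ 1 (mod 2).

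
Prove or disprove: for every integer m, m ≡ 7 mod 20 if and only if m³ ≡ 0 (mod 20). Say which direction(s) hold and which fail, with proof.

Both directions fail.

(⇒) This fails: take m = 7. Then 7 ≡ 7 (mod 20), but 7³ = 343 ≡ 3 (mod 20), not 0.

(⇐) This fails: take m = 0. Then 0³ = 0 ≡ 0 (mod 20), yet 0 ≡ 0 (mod 20), not 7.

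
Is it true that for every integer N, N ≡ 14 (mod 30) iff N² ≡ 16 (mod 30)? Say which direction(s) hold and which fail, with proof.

The forward direction holds; the converse fails.

(→) Suppose N ≡ 14 (mod 30). Write N = 30j + 14. Then (30j + 14)² = 900j² + 840j + 196 = 30(30j² + 28j + 6) + 16, so N² ≡ 16 (mod 30).

(←) This fails: take N = 4. Then 4² = 16 ≡ 16 (mod 30), yet 4 ≡ 4 (mod 30), not 14.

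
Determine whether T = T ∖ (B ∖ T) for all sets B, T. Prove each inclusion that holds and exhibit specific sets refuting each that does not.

Both inclusions hold.

(⟸) Let x ∈ T ∖ (B ∖ T). Then either x ∈ T and x ∉ B; or x ∈ B ∩ T. In each case x ∈ T, so T ∖ (B ∖ T) ⊆ T.

(⟹) Let x ∈ T. Then either x ∈ T and x ∉ B; or x ∈ B ∩ T. In each case x ∈ T ∖ (B ∖ T), so T ⊆ T ∖ (B ∖ T).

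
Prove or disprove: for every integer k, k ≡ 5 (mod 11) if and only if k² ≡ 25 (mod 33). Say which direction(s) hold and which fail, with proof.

[⇒] This fails: take k = 27. Then 27 ≡ 5 (mod 11), but 27² = 729 ≡ 3 (mod 33), not 25.

[⇐] This fails: take k = 17. Then 17² = 289 ≡ 25 (mod 33), yet 17 ≡ 6 (mod 11), not 5.

Neither direction holds.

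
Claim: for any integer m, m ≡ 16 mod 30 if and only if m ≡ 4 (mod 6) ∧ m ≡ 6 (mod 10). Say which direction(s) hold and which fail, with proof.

Both directions hold; the statement is true.

Forward direction. Suppose m ≡ 16 (mod 30); write m = 30j + 16. Since 6 ∣ 30, reducing mod 6 gives m ≡ 16 ≡ 4 (mod 6); since 10 ∣ 30, reducing mod 10 gives m ≡ 16 ≡ 6 (mod 10).

Converse. If m ≡ 4 (mod 6) and m ≡ 6 (mod 10), then by the Chinese remainder theorem m ≡ 16 (mod 30). This is exactly m ≡ 16 (mod 30).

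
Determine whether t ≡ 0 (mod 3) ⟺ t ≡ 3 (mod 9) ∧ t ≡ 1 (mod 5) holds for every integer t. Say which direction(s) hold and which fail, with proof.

(⟹) This fails: t = 0 gives 0 ≡ 0 (mod 3) but 0 ≡ 0 (mod 9), so the conjunction on the right does not hold.

(⟸) Conversely, if t ≡ 3 (mod 9) and t ≡ 1 (mod 5), then by the Chinese remainder theorem t ≡ 21 (mod 45). Since 21 ≡ 0 (mod 3) and 3 ∣ 45, we get t ≡ 0 (mod 3).

Only the converse holds.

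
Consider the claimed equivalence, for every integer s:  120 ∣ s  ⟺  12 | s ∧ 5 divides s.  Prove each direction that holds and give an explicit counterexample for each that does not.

The forward direction holds; the converse fails.

(→) If 120 ∣ s, write s = 120q. Since 120 = 10·12, s = 12·(10q), so 12 ∣ s; and since 120 = 24·5, s = 5·(24q), so 5 ∣ s.

(←) This fails: take s = 60. Both 12 ∣ 60 and 5 ∣ 60, yet 60 is not a multiple of 120 (since 60 = 0·120 + 60), so 120 ∤ 60.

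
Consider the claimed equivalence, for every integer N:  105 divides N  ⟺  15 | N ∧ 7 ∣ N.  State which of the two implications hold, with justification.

Both directions hold.

Forward direction. If 105 ∣ N, write N = 105q. Since 105 = 7·15, N = 15·(7q), so 15 ∣ N; and since 105 = 15·7, N = 7·(15q), so 7 ∣ N.

Converse. Suppose 15 ∣ N and 7 ∣ N. Any common multiple of 15 and 7 is a multiple of their lcm; here gcd(15, 7) = 1, so lcm(15, 7) = 15·7 = 105, so 105 ∣ N.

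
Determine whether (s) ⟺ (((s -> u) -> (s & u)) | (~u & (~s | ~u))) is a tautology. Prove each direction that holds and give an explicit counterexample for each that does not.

Not equivalent: only (⇒) holds.

Forward direction. Assume the antecedent. If u is true, the antecedent forces (u = T, s = T), and the consequent holds there. If u is false, the consequent reduces to true regardless of the other variables. Either way the consequent holds.

Converse. This fails. Under u = F, s = F, the left side is false but the right side is true.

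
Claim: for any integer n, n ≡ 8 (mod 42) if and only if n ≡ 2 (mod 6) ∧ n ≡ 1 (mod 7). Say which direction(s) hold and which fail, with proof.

Both implications hold.

(⇒) Suppose n ≡ 8 (mod 42); write n = 42j + 8. Since 6 ∣ 42, reducing mod 6 gives n ≡ 8 ≡ 2 (mod 6); since 7 ∣ 42, reducing mod 7 gives n ≡ 8 ≡ 1 (mod 7).

(⇐) Conversely, if n ≡ 2 (mod 6) and n ≡ 1 (mod 7), then by the Chinese remainder theorem n ≡ 8 (mod 42). This is exactly n ≡ 8 (mod 42).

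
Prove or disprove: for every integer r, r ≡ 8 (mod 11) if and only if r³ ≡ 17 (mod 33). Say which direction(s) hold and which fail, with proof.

The forward direction fails; the converse holds.

[⇒] This fails: take r = 19. Then 19 ≡ 8 (mod 11), but 19³ = 6859 ≡ 28 (mod 33), not 17.

[⇐] Conversely, the residues r modulo 33 with r³ ≡ 17 (mod 33) are exactly {8}, and each is ≡ 8 (mod 11).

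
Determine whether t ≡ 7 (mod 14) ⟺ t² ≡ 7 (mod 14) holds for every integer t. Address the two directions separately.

(→) Suppose t ≡ 7 (mod 14). Write t = 14j + 7. Then (14j + 7)² = 196j² + 196j + 49 = 14(14j² + 14j + 3) + 7, so t² ≡ 7 (mod 14).

(←) Conversely, suppose t² ≡ 7 (mod 14). The only residue r in {0, …, 13} with r² ≡ 7 (mod 14) is r = 7, so t ≡ 7 (mod 14).

Both directions hold; the statement is true.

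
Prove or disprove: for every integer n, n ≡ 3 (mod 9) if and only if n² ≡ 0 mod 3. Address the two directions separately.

(⇒) Suppose n ≡ 3 (mod 9). Then n² ≡ 3² = 9 (mod 9), and since 3 ∣ 9, also n² ≡ 0 (mod 3).

(⇐) This fails: take n = 0. Then 0² = 0 ≡ 0 (mod 3), yet 0 ≡ 0 (mod 9), not 3.

Not equivalent: only (⇒) holds.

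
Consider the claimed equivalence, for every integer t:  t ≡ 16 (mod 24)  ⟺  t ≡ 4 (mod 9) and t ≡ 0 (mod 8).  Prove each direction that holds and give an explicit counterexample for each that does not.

The forward direction fails; the converse holds.

(⇒) This fails: t = 16 gives 16 ≡ 16 (mod 24) but 16 ≡ 7 (mod 9), so the conjunction on the right does not hold.

(⇐) Conversely, if t ≡ 4 (mod 9) and t ≡ 0 (mod 8), then by the Chinese remainder theorem t ≡ 40 (mod 72). Since 40 ≡ 16 (mod 24) and 24 ∣ 72, we get t ≡ 16 (mod 24).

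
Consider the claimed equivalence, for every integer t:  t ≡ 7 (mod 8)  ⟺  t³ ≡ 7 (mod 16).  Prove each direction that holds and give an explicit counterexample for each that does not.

(⇒) This fails: take t = 15. Then 15 ≡ 7 (mod 8), but 15³ = 3375 ≡ 15 (mod 16), not 7.

(⇐) Conversely, the residues r modulo 16 with r³ ≡ 7 (mod 16) are exactly {7}, and each is ≡ 7 (mod 8).

The forward direction fails; the converse holds.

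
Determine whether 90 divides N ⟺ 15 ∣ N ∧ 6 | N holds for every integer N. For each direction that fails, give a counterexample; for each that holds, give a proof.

The forward direction holds; the converse fails.

(⇒) If 90 ∣ N, write N = 90q. Since 90 = 6·15, N = 15·(6q), so 15 ∣ N; and since 90 = 15·6, N = 6·(15q), so 6 ∣ N.

(⇐) This fails: take N = 30. Both 15 ∣ 30 and 6 ∣ 30, yet 30 is not a multiple of 90 (since 30 = 0·90 + 30), so 90 ∤ 30.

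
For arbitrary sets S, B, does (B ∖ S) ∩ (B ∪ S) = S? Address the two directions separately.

Forward inclusion. This inclusion fails. Take S = ∅, B = {1}; then 1 ∈ (B ∖ S) ∩ (B ∪ S) but 1 ∉ S.

Reverse inclusion. This inclusion fails. Take S = {1}, B = ∅; then 1 ∈ S but 1 ∉ (B ∖ S) ∩ (B ∪ S).

Both inclusions fail.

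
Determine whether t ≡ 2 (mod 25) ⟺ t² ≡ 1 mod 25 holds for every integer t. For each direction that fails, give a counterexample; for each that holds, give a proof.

Neither direction holds.

Forward direction. This fails: take t = 2. Then 2 ≡ 2 (mod 25), but 2² = 4 ≡ 4 (mod 25), not 1.

Converse. This fails: take t = 1. Then 1² = 1 ≡ 1 (mod 25), yet 1 ≡ 1 (mod 25), not 2.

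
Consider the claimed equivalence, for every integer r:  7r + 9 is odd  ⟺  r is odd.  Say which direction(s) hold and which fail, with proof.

(→) This fails: r = 0 gives 7r + 9 = 9, which is odd, but 0 is even, not odd.

(←) This also fails: r = 5 is odd, but 7r + 9 = 44 is even, not odd.

(⇒) fails and (⇐) fails.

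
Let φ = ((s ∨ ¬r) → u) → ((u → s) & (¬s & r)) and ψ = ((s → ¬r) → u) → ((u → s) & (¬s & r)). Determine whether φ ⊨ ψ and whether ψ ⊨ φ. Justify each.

The forward direction fails; the converse holds.

(⇒) This fails. Under u = F, r = T, s = T, the left side is true but the right side is false.

(⇐) Assume the antecedent. If u is true, the antecedent cannot hold. If u is false, the consequent reduces to true regardless of the other variables. Either way the consequent holds.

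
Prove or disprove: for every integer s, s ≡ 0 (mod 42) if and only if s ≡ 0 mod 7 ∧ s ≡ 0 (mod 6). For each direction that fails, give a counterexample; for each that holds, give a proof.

Equivalent; both directions hold.

Converse. If s ≡ 0 (mod 7) and s ≡ 0 (mod 6), then by the Chinese remainder theorem s ≡ 0 (mod 42). This is exactly s ≡ 0 (mod 42).

Forward direction. Suppose s ≡ 0 (mod 42); write s = 42j + 0. Since 7 ∣ 42, reducing mod 7 gives s ≡ 0 (mod 7); since 6 ∣ 42, reducing mod 6 gives s ≡ 0 (mod 6).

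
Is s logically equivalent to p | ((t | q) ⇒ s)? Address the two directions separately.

(⇒) holds; (⇐) fails.

(⟸) This fails. Under q = F, s = F, p = F, t = F, the left side is false but the right side is true.

(⟹) Assume the antecedent. If s is true, p | ((t | q) ⇒ s) reduces to true regardless of the other variables. If s is false, the antecedent cannot hold. Either way p | ((t | q) ⇒ s) holds.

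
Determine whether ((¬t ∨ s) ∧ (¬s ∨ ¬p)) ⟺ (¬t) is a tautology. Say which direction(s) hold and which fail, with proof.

[⇒] This fails. Under s = T, t = T, p = F, the left side is true but the right side is false.

[⇐] This fails. Under s = T, t = F, p = T, the left side is false but the right side is true.

(⇒) fails and (⇐) fails.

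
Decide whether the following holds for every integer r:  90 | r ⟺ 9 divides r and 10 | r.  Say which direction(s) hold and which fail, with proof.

Both directions hold.

(⟹) If 90 ∣ r, write r = 90q. Since 90 = 10·9, r = 9·(10q), so 9 ∣ r; and since 90 = 9·10, r = 10·(9q), so 10 ∣ r.

(⟸) Suppose 9 ∣ r and 10 ∣ r. Any common multiple of 9 and 10 is a multiple of their lcm; here gcd(9, 10) = 1, so lcm(9, 10) = 9·10 = 90, so 90 ∣ r.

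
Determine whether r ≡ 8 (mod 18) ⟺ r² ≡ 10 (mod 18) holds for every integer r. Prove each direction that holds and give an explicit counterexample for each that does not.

Forward direction. Suppose r ≡ 8 (mod 18). Write r = 18j + 8. Then (18j + 8)² = 324j² + 288j + 64 = 18(18j² + 16j + 3) + 10, so r² ≡ 10 (mod 18).

Converse. This fails: take r = 10. Then 10² = 100 ≡ 10 (mod 18), yet 10 ≡ 10 (mod 18), not 8.

The forward direction holds; the converse fails.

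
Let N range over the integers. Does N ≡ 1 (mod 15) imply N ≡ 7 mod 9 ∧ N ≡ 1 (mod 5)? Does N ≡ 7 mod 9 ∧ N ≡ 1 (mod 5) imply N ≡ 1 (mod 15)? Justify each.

Not equivalent: only (⇐) holds.

[⇒] This fails: N = 1 gives 1 ≡ 1 (mod 15) but 1 ≡ 1 (mod 9), so the conjunction on the right does not hold.

[⇐] Conversely, if N ≡ 7 (mod 9) and N ≡ 1 (mod 5), then by the Chinese remainder theorem N ≡ 16 (mod 45). Since 16 ≡ 1 (mod 15) and 15 ∣ 45, we get N ≡ 1 (mod 15).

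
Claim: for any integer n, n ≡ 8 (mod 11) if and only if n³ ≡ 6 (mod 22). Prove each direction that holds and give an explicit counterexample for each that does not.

The forward direction fails; the converse holds.

[⇐] The residues r modulo 22 with r³ ≡ 6 (mod 22) are exactly {8}, and each is ≡ 8 (mod 11).

[⇒] This fails: take n = 19. Then 19 ≡ 8 (mod 11), but 19³ = 6859 ≡ 17 (mod 22), not 6.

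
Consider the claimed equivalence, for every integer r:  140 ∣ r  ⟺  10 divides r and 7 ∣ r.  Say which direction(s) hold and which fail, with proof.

Only the forward direction holds.

(→) If 140 ∣ r, write r = 140q. Since 140 = 14·10, r = 10·(14q), so 10 ∣ r; and since 140 = 20·7, r = 7·(20q), so 7 ∣ r.

(←) This fails: take r = 70. Both 10 ∣ 70 and 7 ∣ 70, yet 70 is not a multiple of 140 (since 70 = 0·140 + 70), so 140 ∤ 70.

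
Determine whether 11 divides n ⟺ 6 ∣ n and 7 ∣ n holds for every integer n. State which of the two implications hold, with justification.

(⇒) fails and (⇐) fails.

[⇒] This fails: take n = 11. Certainly 11 ∣ 11, but 6 ∤ 11.

[⇐] This fails: take n = 42. Both 6 ∣ 42 and 7 ∣ 42, yet 42 is not a multiple of 11 (since 42 = 3·11 + 9), so 11 ∤ 42.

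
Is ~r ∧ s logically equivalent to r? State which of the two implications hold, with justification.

[⇒] This fails. Under r = F, s = T, the left side is true but the right side is false.

[⇐] This fails. Under r = T, s = F, the left side is false but the right side is true.

(⇒) fails and (⇐) fails.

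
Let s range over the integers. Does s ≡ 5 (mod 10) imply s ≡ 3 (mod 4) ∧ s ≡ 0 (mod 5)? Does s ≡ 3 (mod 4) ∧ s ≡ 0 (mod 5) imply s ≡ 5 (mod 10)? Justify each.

(←) If s ≡ 3 (mod 4) and s ≡ 0 (mod 5), then by the Chinese remainder theorem s ≡ 15 (mod 20). Since 15 ≡ 5 (mod 10) and 10 ∣ 20, we get s ≡ 5 (mod 10).

(→) This fails: s = 5 gives 5 ≡ 5 (mod 10) but 5 ≡ 1 (mod 4), so the conjunction on the right does not hold.

Only the reverse direction holds.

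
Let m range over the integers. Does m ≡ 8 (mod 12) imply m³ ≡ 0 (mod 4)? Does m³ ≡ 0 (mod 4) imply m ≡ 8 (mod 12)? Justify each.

(⟹) Suppose m ≡ 8 (mod 12). Then m³ ≡ 8³ = 512 (mod 12), and since 4 ∣ 12, also m³ ≡ 0 (mod 4).

(⟸) This fails: take m = 0. Then 0³ = 0 ≡ 0 (mod 4), yet 0 ≡ 0 (mod 12), not 8.

Only the forward implication holds.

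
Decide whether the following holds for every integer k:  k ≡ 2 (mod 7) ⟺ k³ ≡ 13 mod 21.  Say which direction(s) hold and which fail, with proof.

Forward direction. This fails: take k = 2. Then 2 ≡ 2 (mod 7), but 2³ = 8 ≡ 8 (mod 21), not 13.

Converse. This fails: take k = 10. Then 10³ = 1000 ≡ 13 (mod 21), yet 10 ≡ 3 (mod 7), not 2.

Both directions fail.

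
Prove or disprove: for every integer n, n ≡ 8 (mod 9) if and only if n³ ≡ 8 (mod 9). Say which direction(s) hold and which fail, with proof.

Only the forward implication holds.

(←) This fails: take n = 2. Then 2³ = 8 ≡ 8 (mod 9), yet 2 ≡ 2 (mod 9), not 8.

(→) Suppose n ≡ 8 (mod 9). Write n = 9j + 8. Then (9j + 8)³ = 729j³ + 1944j² + 1728j + 512 = 9(81j³ + 216j² + 192j + 56) + 8, so n³ ≡ 8 (mod 9).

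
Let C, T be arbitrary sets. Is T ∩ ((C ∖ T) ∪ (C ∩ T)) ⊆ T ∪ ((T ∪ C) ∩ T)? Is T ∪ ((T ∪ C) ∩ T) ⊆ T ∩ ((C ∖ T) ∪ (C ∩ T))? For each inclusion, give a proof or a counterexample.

(⊆) Let x ∈ T ∩ ((C ∖ T) ∪ (C ∩ T)). Then x ∈ C ∩ T, from which x ∈ T ∪ ((T ∪ C) ∩ T).

(⊇) This inclusion fails. Take C = ∅, T = {1}; then 1 ∈ T ∪ ((T ∪ C) ∩ T) but 1 ∉ T ∩ ((C ∖ T) ∪ (C ∩ T)).

The sets are not equal: only the forward inclusion holds.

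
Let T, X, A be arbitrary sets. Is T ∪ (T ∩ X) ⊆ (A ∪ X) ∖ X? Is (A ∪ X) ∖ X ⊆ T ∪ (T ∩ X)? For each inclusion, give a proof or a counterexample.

Forward inclusion. This inclusion fails. Take T = {1}, X = ∅, A = ∅; then 1 ∈ T ∪ (T ∩ X) but 1 ∉ (A ∪ X) ∖ X.

Reverse inclusion. This inclusion fails. Take T = ∅, X = ∅, A = {1}; then 1 ∈ (A ∪ X) ∖ X but 1 ∉ T ∪ (T ∩ X).

(⊆) fails and (⊇) fails.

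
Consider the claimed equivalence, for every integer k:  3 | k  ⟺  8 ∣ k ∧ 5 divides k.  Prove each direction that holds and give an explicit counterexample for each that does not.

(⇒) This fails: take k = 3. Certainly 3 ∣ 3, but 8 ∤ 3.

(⇐) This fails: take k = 40. Both 8 ∣ 40 and 5 ∣ 40, yet 40 is not a multiple of 3 (since 40 = 13·3 + 1), so 3 ∤ 40.

(⇒) fails and (⇐) fails.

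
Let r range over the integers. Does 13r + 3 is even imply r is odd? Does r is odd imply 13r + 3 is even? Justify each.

(⇒) Suppose 13r + 3 is even. Since 13 is odd, 13r and r have the same parity, so 13r + 3 ≡ r + 3 (mod 2). As 3 is odd, 13r + 3 is even exactly when r is odd. Thus r is odd.

(⇐) Conversely, suppose r is odd; write r = 2j + 1. Then 13r + 3 = 13·(2j + 1) + 3 = 2·13j + 16, which is even.

Both directions hold; the statement is true.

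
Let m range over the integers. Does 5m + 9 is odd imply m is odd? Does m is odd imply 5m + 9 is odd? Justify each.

(⇒) This fails: m = 2 gives 5m + 9 = 19, which is odd, but 2 is even, not odd.

(⇐) This also fails: m = 5 is odd, but 5m + 9 = 34 is even, not odd.

Both directions fail.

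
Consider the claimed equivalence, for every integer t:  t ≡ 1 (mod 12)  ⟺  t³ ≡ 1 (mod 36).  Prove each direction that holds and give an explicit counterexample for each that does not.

(→) Suppose t ≡ 1 (mod 12). Working modulo 36, t ∈ {1, 13, 25}; for each such r, r³ ≡ 1 (mod 36).

(←) Conversely, the residues r modulo 36 with r³ ≡ 1 (mod 36) are exactly {1, 13, 25}, and each is ≡ 1 (mod 12).

Both directions hold; the statement is true.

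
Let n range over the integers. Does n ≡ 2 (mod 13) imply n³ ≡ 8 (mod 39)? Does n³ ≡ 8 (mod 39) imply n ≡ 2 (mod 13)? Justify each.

(→) This fails: take n = 15. Then 15 ≡ 2 (mod 13), but 15³ = 3375 ≡ 21 (mod 39), not 8.

(←) This fails: take n = 5. Then 5³ = 125 ≡ 8 (mod 39), yet 5 ≡ 5 (mod 13), not 2.

Neither implication holds.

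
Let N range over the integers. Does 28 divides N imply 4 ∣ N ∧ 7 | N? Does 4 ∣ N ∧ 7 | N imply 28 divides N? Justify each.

Equivalent; both directions hold.

[⇒] If 28 ∣ N, write N = 28q. Since 28 = 7·4, N = 4·(7q), so 4 ∣ N; and since 28 = 4·7, N = 7·(4q), so 7 ∣ N.

[⇐] Suppose 4 ∣ N and 7 ∣ N. Any common multiple of 4 and 7 is a multiple of their lcm; here gcd(4, 7) = 1, so lcm(4, 7) = 4·7 = 28, so 28 ∣ N.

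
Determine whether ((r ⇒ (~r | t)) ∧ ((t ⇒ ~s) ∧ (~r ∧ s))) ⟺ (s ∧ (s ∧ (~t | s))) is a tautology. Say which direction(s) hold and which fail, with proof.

(⟸) This fails. Under r = T, t = F, s = T, the left side is false but the right side is true.

(⟹) Assume the antecedent. If r is true, the antecedent cannot hold. If r is false, the antecedent forces (r = F, t = F, s = T), and s ∧ (s ∧ (~t | s)) holds there. Either way s ∧ (s ∧ (~t | s)) holds.

Only the forward direction holds.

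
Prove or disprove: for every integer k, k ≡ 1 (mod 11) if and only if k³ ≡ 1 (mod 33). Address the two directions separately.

(⟹) This fails: take k = 12. Then 12 ≡ 1 (mod 11), but 12³ = 1728 ≡ 12 (mod 33), not 1.

(⟸) Conversely, the residues r modulo 33 with r³ ≡ 1 (mod 33) are exactly {1}, and each is ≡ 1 (mod 11).

Not equivalent: only (⇐) holds.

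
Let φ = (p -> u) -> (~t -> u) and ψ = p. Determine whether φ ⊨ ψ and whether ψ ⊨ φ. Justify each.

The forward direction fails; the converse holds.

[⇒] This fails. Under p = F, t = T, u = F, the left side is true but the right side is false.

[⇐] Assume the antecedent. If p is true, (p -> u) -> (~t -> u) reduces to true regardless of the other variables. If p is false, the antecedent cannot hold. Either way (p -> u) -> (~t -> u) holds.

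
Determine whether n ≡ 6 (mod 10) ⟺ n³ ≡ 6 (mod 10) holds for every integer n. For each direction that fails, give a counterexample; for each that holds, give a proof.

Both directions hold; the statement is true.

(⇒) Suppose n ≡ 6 (mod 10). Write n = 10j + 6. Then (10j + 6)³ = 1000j³ + 1800j² + 1080j + 216 = 10(100j³ + 180j² + 108j + 21) + 6, so n³ ≡ 6 (mod 10).

(⇐) For the converse, argue contrapositively. If n ≢ 6 (mod 10), then n is congruent to one of 0, 1, 2, 3, 4, 5, 7, 8, 9 modulo 10, and these give n³ ≡ 0, 1, 8, 7, 4, 5, 3, 2, 9 respectively — never 6.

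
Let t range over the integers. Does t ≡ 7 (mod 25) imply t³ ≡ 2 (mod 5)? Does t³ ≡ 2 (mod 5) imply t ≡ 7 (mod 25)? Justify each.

(→) This fails: take t = 7. Then 7 ≡ 7 (mod 25), but 7³ = 343 ≡ 3 (mod 5), not 2.

(←) This fails: take t = 3. Then 3³ = 27 ≡ 2 (mod 5), yet 3 ≡ 3 (mod 25), not 7.

(⇒) fails and (⇐) fails.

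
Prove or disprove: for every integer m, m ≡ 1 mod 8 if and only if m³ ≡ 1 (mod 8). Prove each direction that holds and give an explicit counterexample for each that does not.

(⟹) Suppose m ≡ 1 mod 8. Write m = 8j + 1. Then (8j + 1)³ = 512j³ + 192j² + 24j + 1 = 8(64j³ + 24j² + 3j) + 1, so m³ ≡ 1 (mod 8).

(⟸) Conversely, suppose m³ ≡ 1 (mod 8). The only residue r in {0, …, 7} with r³ ≡ 1 (mod 8) is r = 1, so m ≡ 1 (mod 8).

The biconditional holds.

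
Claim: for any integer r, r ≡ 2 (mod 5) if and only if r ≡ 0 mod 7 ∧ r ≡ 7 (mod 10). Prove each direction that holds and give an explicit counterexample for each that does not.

(⟹) This fails: r = 32 gives 32 ≡ 2 (mod 5) but 32 ≡ 4 (mod 7), so the conjunction on the right does not hold.

(⟸) Conversely, if r ≡ 0 (mod 7) and r ≡ 7 (mod 10), then by the Chinese remainder theorem r ≡ 7 (mod 70). Since 7 ≡ 2 (mod 5) and 5 ∣ 70, we get r ≡ 2 (mod 5).

(⇒) fails; (⇐) holds.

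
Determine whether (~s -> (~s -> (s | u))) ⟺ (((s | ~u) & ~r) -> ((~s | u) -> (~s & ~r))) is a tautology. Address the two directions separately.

Neither implication holds.

(⟹) This fails. Under s = T, r = F, u = T, the left side is true but the right side is false.

(⟸) This fails. Under s = F, r = F, u = F, the left side is false but the right side is true.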